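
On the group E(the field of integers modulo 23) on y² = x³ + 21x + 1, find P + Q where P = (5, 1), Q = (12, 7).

(18, 1)

(5, 1) + (12, 7). λ = (7 - 1)/(12 - 5) ≡ 6/7 mod 23. 7⁻¹ ≡ 10 (mod 23) since 7·10 = 70 ≡ 1, so λ ≡ 14.
  x = λ² - 5 - 12 = 196 - 17 ≡ 18; y = λ·(5 - 18) - 1 ≡ 1. → (18, 1)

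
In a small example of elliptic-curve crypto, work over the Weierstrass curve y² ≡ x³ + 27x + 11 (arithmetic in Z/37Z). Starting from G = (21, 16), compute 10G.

(16, 32)

Double-and-add on 10 = (1010)₂. Start with G = (21, 16) for the leading 1-bit.
double: tangent at (21, 16): λ = (3·21² + 27)/(2·16) ≡ 18/32. 32⁻¹ ≡ 22 (mod 37), so λ ≡ 18·22 ≡ 26.
  x = λ² - 21 - 21 = 676 - 42 ≡ 5; y = λ·(21 - 5) - 16 ≡ 30. → (5, 30)
double: tangent at (5, 30): λ = (3·5² + 27)/(2·30) ≡ 28/23. 23⁻¹ ≡ 29 (mod 37) since 23·29 = 667 ≡ 1, so λ ≡ 28·29 ≡ 35.
  x = λ² - 5 - 5 = 1225 - 10 ≡ 31; y = λ·(5 - 31) - 30 ≡ 22. → (31, 22)
add G: (31, 22) + (21, 16). λ = (16 - 22)/(21 - 31) ≡ 31/27 mod 37. 27⁻¹ ≡ 11 (mod 37), so λ ≡ 8.
  x = λ² - 31 - 21 = 64 - 52 ≡ 12; y = λ·(31 - 12) - 22 ≡ 19. → (12, 19)
double: tangent at (12, 19): λ = (3·12² + 27)/(2·19) ≡ 15/1. 1⁻¹ ≡ 1 (mod 37) since 1·1 = 1 ≡ 1, so λ ≡ 15·1 ≡ 15.
  x = λ² - 12 - 12 = 225 - 24 ≡ 16; y = λ·(12 - 16) - 19 ≡ 32. → (16, 32)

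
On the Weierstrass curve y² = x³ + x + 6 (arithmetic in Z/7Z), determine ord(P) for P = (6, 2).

2P: tangent at (6, 2): λ = (3·6² + 1)/(2·2) ≡ 4/4. 4⁻¹ ≡ 2 (mod 7), so λ ≡ 4·2 ≡ 1.
  x = λ² - 6 - 6 = 1 - 12 ≡ 3; y = λ·(6 - 3) - 2 ≡ 1. → (3, 1)
3P: (3, 1) + (6, 2). λ = (2 - 1)/(6 - 3) ≡ 1/3 mod 7. 3⁻¹ ≡ 5 (mod 7) since 3·5 = 15 ≡ 1, so λ ≡ 5.
  x = λ² - 3 - 6 = 25 - 9 ≡ 2; y = λ·(3 - 2) - 1 ≡ 4. → (2, 4)
4P: (2, 4) + (6, 2). λ = (2 - 4)/(6 - 2) ≡ 5/4 mod 7. 4⁻¹ ≡ 2 (mod 7), so λ ≡ 3.
  x = λ² - 2 - 6 = 9 - 8 ≡ 1; y = λ·(2 - 1) - 4 ≡ 6. → (1, 6)
5P: (1, 6) + (6, 2). λ = (2 - 6)/(6 - 1) ≡ 3/5 mod 7. 5⁻¹ ≡ 3 (mod 7), so λ ≡ 2.
  x = λ² - 1 - 6 = 4 - 7 ≡ 4; y = λ·(1 - 4) - 6 ≡ 2. → (4, 2)
6P: (4, 2) + (6, 2). λ = (2 - 2)/(6 - 4) ≡ 0/2 mod 7. 2⁻¹ ≡ 4 (mod 7), so λ ≡ 0.
  x = λ² - 4 - 6 = 0 - 10 ≡ 4; y = λ·(4 - 4) - 2 ≡ 5. → (4, 5)
7P: (4, 5) + (6, 2). λ = (2 - 5)/(6 - 4) ≡ 4/2 mod 7. 2⁻¹ ≡ 4 (mod 7), so λ ≡ 2.
  x = λ² - 4 - 6 = 4 - 10 ≡ 1; y = λ·(4 - 1) - 5 ≡ 1. → (1, 1)
8P: (1, 1) + (6, 2). λ = (2 - 1)/(6 - 1) ≡ 1/5 mod 7. 5⁻¹ ≡ 3 (mod 7), so λ ≡ 3.
  x = λ² - 1 - 6 = 9 - 7 ≡ 2; y = λ·(1 - 2) - 1 ≡ 3. → (2, 3)
9P: (2, 3) + (6, 2). λ = (2 - 3)/(6 - 2) ≡ 6/4 mod 7. 4⁻¹ ≡ 2 (mod 7) since 4·2 = 8 ≡ 1, so λ ≡ 5.
  x = λ² - 2 - 6 = 25 - 8 ≡ 3; y = λ·(2 - 3) - 3 ≡ 6. → (3, 6)
10P: (3, 6) + (6, 2). λ = (2 - 6)/(6 - 3) ≡ 3/3 mod 7. 3⁻¹ ≡ 5 (mod 7), so λ ≡ 1.
  x = λ² - 3 - 6 = 1 - 9 ≡ 6; y = λ·(3 - 6) - 6 ≡ 5. → (6, 5)
11P: (6, 5) + (6, 2): same x and y₁ ≡ -y₂, so the sum is ∞.
11P = ∞, so the order is 11.

11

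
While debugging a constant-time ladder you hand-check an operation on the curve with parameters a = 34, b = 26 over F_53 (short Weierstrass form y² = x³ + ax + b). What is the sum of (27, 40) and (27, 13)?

O

The two points share x = 27 and their y-coordinates satisfy 40 + 13 ≡ 0 (mod 53), so they are inverses. Their sum is 𝒪.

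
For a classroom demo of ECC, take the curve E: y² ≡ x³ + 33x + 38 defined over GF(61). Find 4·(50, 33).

(54, 14)

Write P = (50, 33).
Double-and-add on 4 = (100)₂. Start with P = (50, 33) for the leading 1-bit.
double: tangent at (50, 33): λ = (3·50² + 33)/(2·33) ≡ 30/5. 5⁻¹ ≡ 49 (mod 61) since 5·49 = 245 ≡ 1, so λ ≡ 30·49 ≡ 6.
  x = λ² - 50 - 50 = 36 - 100 ≡ 58; y = λ·(50 - 58) - 33 ≡ 41. → (58, 41)
double: tangent at (58, 41): λ = (3·58² + 33)/(2·41) ≡ 60/21. 21⁻¹ ≡ 32 (mod 61) since 21·32 = 672 ≡ 1, so λ ≡ 60·32 ≡ 29.
  x = λ² - 58 - 58 = 841 - 116 ≡ 54; y = λ·(58 - 54) - 41 ≡ 14. → (54, 14)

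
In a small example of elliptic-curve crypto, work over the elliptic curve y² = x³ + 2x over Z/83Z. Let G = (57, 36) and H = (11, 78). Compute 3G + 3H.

First 3G:
Repeated addition: build up to 3G.
2G: tangent at (57, 36): λ = (3·57² + 2)/(2·36) ≡ 38/72. 72⁻¹ ≡ 15 (mod 83), so λ ≡ 38·15 ≡ 72.
  x = λ² - 57 - 57 = 5184 - 114 ≡ 7; y = λ·(57 - 7) - 36 ≡ 78. → (7, 78)
3G: (7, 78) + (57, 36). λ = (36 - 78)/(57 - 7) ≡ 41/50 mod 83. 50⁻¹ ≡ 5 (mod 83), so λ ≡ 39.
  x = λ² - 7 - 57 = 1521 - 64 ≡ 46; y = λ·(7 - 46) - 78 ≡ 61. → (46, 61)
3G = (46, 61).
Next 3H:
Repeated addition: build up to 3H.
2H: tangent at (11, 78): λ = (3·11² + 2)/(2·78) ≡ 33/73. 73⁻¹ ≡ 58 (mod 83) since 73·58 = 4234 ≡ 1, so λ ≡ 33·58 ≡ 5.
  x = λ² - 11 - 11 = 25 - 22 ≡ 3; y = λ·(11 - 3) - 78 ≡ 45. → (3, 45)
3H: (3, 45) + (11, 78). λ = (78 - 45)/(11 - 3) ≡ 33/8 mod 83. 8⁻¹ ≡ 52 (mod 83), so λ ≡ 56.
  x = λ² - 3 - 11 = 3136 - 14 ≡ 51; y = λ·(3 - 51) - 45 ≡ 6. → (51, 6)
3H = (51, 6).
Finally 3G + 3H:
(46, 61) + (51, 6). λ = (6 - 61)/(51 - 46) ≡ 28/5 mod 83. 5⁻¹ ≡ 50 (mod 83), so λ ≡ 72.
  x = λ² - 46 - 51 = 5184 - 97 ≡ 24; y = λ·(46 - 24) - 61 ≡ 29. → (24, 29)

(24, 29)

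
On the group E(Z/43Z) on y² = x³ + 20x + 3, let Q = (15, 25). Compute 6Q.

(27, 39)

Repeated addition: build up to 6Q.
2Q: tangent at (15, 25): λ = (3·15² + 20)/(2·25) ≡ 7/7. 7⁻¹ ≡ 37 (mod 43), so λ ≡ 7·37 ≡ 1.
  x = λ² - 15 - 15 = 1 - 30 ≡ 14; y = λ·(15 - 14) - 25 ≡ 19. → (14, 19)
3Q: (14, 19) + (15, 25). λ = (25 - 19)/(15 - 14) ≡ 6/1 mod 43. 1⁻¹ ≡ 1 (mod 43) since 1·1 = 1 ≡ 1, so λ ≡ 6.
  x = λ² - 14 - 15 = 36 - 29 ≡ 7; y = λ·(14 - 7) - 19 ≡ 23. → (7, 23)
4Q: (7, 23) + (15, 25). λ = (25 - 23)/(15 - 7) ≡ 2/8 mod 43. 8⁻¹ ≡ 27 (mod 43), so λ ≡ 11.
  x = λ² - 7 - 15 = 121 - 22 ≡ 13; y = λ·(7 - 13) - 23 ≡ 40. → (13, 40)
5Q: (13, 40) + (15, 25). λ = (25 - 40)/(15 - 13) ≡ 28/2 mod 43. 2⁻¹ ≡ 22 (mod 43), so λ ≡ 14.
  x = λ² - 13 - 15 = 196 - 28 ≡ 39; y = λ·(13 - 39) - 40 ≡ 26. → (39, 26)
6Q: (39, 26) + (15, 25). λ = (25 - 26)/(15 - 39) ≡ 42/19 mod 43. 19⁻¹ ≡ 34 (mod 43), so λ ≡ 9.
  x = λ² - 39 - 15 = 81 - 54 ≡ 27; y = λ·(39 - 27) - 26 ≡ 39. → (27, 39)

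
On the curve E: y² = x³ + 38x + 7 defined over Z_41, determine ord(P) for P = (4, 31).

6

2P: tangent at (4, 31): λ = (3·4² + 38)/(2·31) ≡ 4/21. 21⁻¹ ≡ 2 (mod 41), so λ ≡ 4·2 ≡ 8.
  x = λ² - 4 - 4 = 64 - 8 ≡ 15; y = λ·(4 - 15) - 31 ≡ 4. → (15, 4)
3P: (15, 4) + (4, 31). λ = (31 - 4)/(4 - 15) ≡ 27/30 mod 41. 30⁻¹ ≡ 26 (mod 41), so λ ≡ 5.
  x = λ² - 15 - 4 = 25 - 19 ≡ 6; y = λ·(15 - 6) - 4 ≡ 0. → (6, 0)
4P: (6, 0) + (4, 31). λ = (31 - 0)/(4 - 6) ≡ 31/39 mod 41. 39⁻¹ ≡ 20 (mod 41), so λ ≡ 5.
  x = λ² - 6 - 4 = 25 - 10 ≡ 15; y = λ·(6 - 15) - 0 ≡ 37. → (15, 37)
5P: (15, 37) + (4, 31). λ = (31 - 37)/(4 - 15) ≡ 35/30 mod 41. 30⁻¹ ≡ 26 (mod 41), so λ ≡ 8.
  x = λ² - 15 - 4 = 64 - 19 ≡ 4; y = λ·(15 - 4) - 37 ≡ 10. → (4, 10)
6P: (4, 10) + (4, 31): same x and y₁ ≡ -y₂, so the sum is ∞.
6P = ∞, so the order is 6.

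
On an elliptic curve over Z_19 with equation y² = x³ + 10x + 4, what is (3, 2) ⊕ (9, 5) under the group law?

(3, 2) + (9, 5). λ = (5 - 2)/(9 - 3) ≡ 3/6 mod 19. 6⁻¹ ≡ 16 (mod 19), so λ ≡ 10.
  x = λ² - 3 - 9 = 100 - 12 ≡ 12; y = λ·(3 - 12) - 2 ≡ 3. → (12, 3)

(12, 3)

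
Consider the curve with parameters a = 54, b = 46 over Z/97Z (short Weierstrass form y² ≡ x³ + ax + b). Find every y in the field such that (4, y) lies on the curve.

x³ + 54x + 46 = 326 ≡ 35 (mod 97).
Square roots of 35 mod 97: 36 and 61 (since 36² = 1296 ≡ 35).

36, 61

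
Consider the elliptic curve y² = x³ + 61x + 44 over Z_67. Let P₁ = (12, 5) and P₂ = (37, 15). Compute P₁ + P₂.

(12, 5) + (37, 15). λ = (15 - 5)/(37 - 12) ≡ 10/25 mod 67. 25⁻¹ ≡ 59 (mod 67), so λ ≡ 54.
  x = λ² - 12 - 37 = 2916 - 49 ≡ 53; y = λ·(12 - 53) - 5 ≡ 59. → (53, 59)

(53, 59)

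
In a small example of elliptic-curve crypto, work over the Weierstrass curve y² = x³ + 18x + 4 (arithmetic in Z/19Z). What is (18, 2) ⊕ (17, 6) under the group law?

(0, 2)

(18, 2) + (17, 6). λ = (6 - 2)/(17 - 18) ≡ 4/18 mod 19. 18⁻¹ ≡ 18 (mod 19), so λ ≡ 15.
  x = λ² - 18 - 17 = 225 - 35 ≡ 0; y = λ·(18 - 0) - 2 ≡ 2. → (0, 2)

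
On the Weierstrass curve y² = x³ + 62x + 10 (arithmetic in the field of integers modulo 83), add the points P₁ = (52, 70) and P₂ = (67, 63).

(52, 70) + (67, 63). λ = (63 - 70)/(67 - 52) ≡ 76/15 mod 83. 15⁻¹ ≡ 72 (mod 83) since 15·72 = 1080 ≡ 1, so λ ≡ 77.
  x = λ² - 52 - 67 = 5929 - 119 ≡ 0; y = λ·(52 - 0) - 70 ≡ 33. → (0, 33)

(0, 33)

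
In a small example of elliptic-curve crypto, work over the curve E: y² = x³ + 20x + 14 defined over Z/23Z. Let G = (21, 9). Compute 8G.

(3, 20)

Repeated addition: build up to 8G.
2G: tangent at (21, 9): λ = (3·21² + 20)/(2·9) ≡ 9/18. 18⁻¹ ≡ 9 (mod 23), so λ ≡ 9·9 ≡ 12.
  x = λ² - 21 - 21 = 144 - 42 ≡ 10; y = λ·(21 - 10) - 9 ≡ 8. → (10, 8)
3G: (10, 8) + (21, 9). λ = (9 - 8)/(21 - 10) ≡ 1/11 mod 23. 11⁻¹ ≡ 21 (mod 23), so λ ≡ 21.
  x = λ² - 10 - 21 = 441 - 31 ≡ 19; y = λ·(10 - 19) - 8 ≡ 10. → (19, 10)
4G: (19, 10) + (21, 9). λ = (9 - 10)/(21 - 19) ≡ 22/2 mod 23. 2⁻¹ ≡ 12 (mod 23), so λ ≡ 11.
  x = λ² - 19 - 21 = 121 - 40 ≡ 12; y = λ·(19 - 12) - 10 ≡ 21. → (12, 21)
5G: (12, 21) + (21, 9). λ = (9 - 21)/(21 - 12) ≡ 11/9 mod 23. 9⁻¹ ≡ 18 (mod 23), so λ ≡ 14.
  x = λ² - 12 - 21 = 196 - 33 ≡ 2; y = λ·(12 - 2) - 21 ≡ 4. → (2, 4)
6G: (2, 4) + (21, 9). λ = (9 - 4)/(21 - 2) ≡ 5/19 mod 23. 19⁻¹ ≡ 17 (mod 23), so λ ≡ 16.
  x = λ² - 2 - 21 = 256 - 23 ≡ 3; y = λ·(2 - 3) - 4 ≡ 3. → (3, 3)
7G: (3, 3) + (21, 9). λ = (9 - 3)/(21 - 3) ≡ 6/18 mod 23. 18⁻¹ ≡ 9 (mod 23) since 18·9 = 162 ≡ 1, so λ ≡ 8.
  x = λ² - 3 - 21 = 64 - 24 ≡ 17; y = λ·(3 - 17) - 3 ≡ 0. → (17, 0)
8G: (17, 0) + (21, 9). λ = (9 - 0)/(21 - 17) ≡ 9/4 mod 23. 4⁻¹ ≡ 6 (mod 23), so λ ≡ 8.
  x = λ² - 17 - 21 = 64 - 38 ≡ 3; y = λ·(17 - 3) - 0 ≡ 20. → (3, 20)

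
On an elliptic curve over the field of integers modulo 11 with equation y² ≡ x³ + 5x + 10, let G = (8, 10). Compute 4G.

Double-and-add on 4 = (100)₂. Start with G = (8, 10) for the leading 1-bit.
double: tangent at (8, 10): λ = (3·8² + 5)/(2·10) ≡ 10/9. 9⁻¹ ≡ 5 (mod 11), so λ ≡ 10·5 ≡ 6.
  x = λ² - 8 - 8 = 36 - 16 ≡ 9; y = λ·(8 - 9) - 10 ≡ 6. → (9, 6)
double: tangent at (9, 6): λ = (3·9² + 5)/(2·6) ≡ 6/1. 1⁻¹ ≡ 1 (mod 11), so λ ≡ 6·1 ≡ 6.
  x = λ² - 9 - 9 = 36 - 18 ≡ 7; y = λ·(9 - 7) - 6 ≡ 6. → (7, 6)

(7, 6)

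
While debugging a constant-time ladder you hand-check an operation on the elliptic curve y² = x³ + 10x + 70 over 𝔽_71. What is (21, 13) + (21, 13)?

tangent at (21, 13): λ = (3·21² + 10)/(2·13) ≡ 55/26. 26⁻¹ ≡ 41 (mod 71), so λ ≡ 55·41 ≡ 54.
  x = λ² - 21 - 21 = 2916 - 42 ≡ 34; y = λ·(21 - 34) - 13 ≡ 66. → (34, 66)

(34, 66)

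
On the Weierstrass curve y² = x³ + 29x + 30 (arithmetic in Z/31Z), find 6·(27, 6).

Write G = (27, 6).
Repeated addition: build up to 6G.
2G: tangent at (27, 6): λ = (3·27² + 29)/(2·6) ≡ 15/12. 12⁻¹ ≡ 13 (mod 31), so λ ≡ 15·13 ≡ 9.
  x = λ² - 27 - 27 = 81 - 54 ≡ 27; y = λ·(27 - 27) - 6 ≡ 25. → (27, 25)
3G: (27, 25) + (27, 6): same x and y₁ ≡ -y₂, so the sum is O.
4G: O + (27, 6) = (27, 6) (identity).
5G: tangent at (27, 6): λ = (3·27² + 29)/(2·6) ≡ 15/12. 12⁻¹ ≡ 13 (mod 31) since 12·13 = 156 ≡ 1, so λ ≡ 15·13 ≡ 9.
  x = λ² - 27 - 27 = 81 - 54 ≡ 27; y = λ·(27 - 27) - 6 ≡ 25. → (27, 25)
6G: (27, 25) + (27, 6): same x and y₁ ≡ -y₂, so the sum is O.

O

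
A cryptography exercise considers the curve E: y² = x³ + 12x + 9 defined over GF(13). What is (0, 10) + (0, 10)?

(4, 11)

tangent at (0, 10): λ = (3·0² + 12)/(2·10) ≡ 12/7. 7⁻¹ ≡ 2 (mod 13) since 7·2 = 14 ≡ 1, so λ ≡ 12·2 ≡ 11.
  x = λ² - 0 - 0 = 121 - 0 ≡ 4; y = λ·(0 - 4) - 10 ≡ 11. → (4, 11)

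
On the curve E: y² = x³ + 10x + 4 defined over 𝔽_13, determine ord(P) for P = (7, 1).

5

2P: tangent at (7, 1): λ = (3·7² + 10)/(2·1) ≡ 1/2. 2⁻¹ ≡ 7 (mod 13), so λ ≡ 1·7 ≡ 7.
  x = λ² - 7 - 7 = 49 - 14 ≡ 9; y = λ·(7 - 9) - 1 ≡ 11. → (9, 11)
3P: (9, 11) + (7, 1). λ = (1 - 11)/(7 - 9) ≡ 3/11 mod 13. 11⁻¹ ≡ 6 (mod 13), so λ ≡ 5.
  x = λ² - 9 - 7 = 25 - 16 ≡ 9; y = λ·(9 - 9) - 11 ≡ 2. → (9, 2)
4P: (9, 2) + (7, 1). λ = (1 - 2)/(7 - 9) ≡ 12/11 mod 13. 11⁻¹ ≡ 6 (mod 13), so λ ≡ 7.
  x = λ² - 9 - 7 = 49 - 16 ≡ 7; y = λ·(9 - 7) - 2 ≡ 12. → (7, 12)
5P: (7, 12) + (7, 1): same x and y₁ ≡ -y₂, so the sum is the point at infinity.
5P = the point at infinity, so the order is 5.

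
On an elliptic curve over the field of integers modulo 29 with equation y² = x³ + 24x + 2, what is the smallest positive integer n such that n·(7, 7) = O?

12

2P: tangent at (7, 7): λ = (3·7² + 24)/(2·7) ≡ 26/14. 14⁻¹ ≡ 27 (mod 29), so λ ≡ 26·27 ≡ 6.
  x = λ² - 7 - 7 = 36 - 14 ≡ 22; y = λ·(7 - 22) - 7 ≡ 19. → (22, 19)
3P: (22, 19) + (7, 7). λ = (7 - 19)/(7 - 22) ≡ 17/14 mod 29. 14⁻¹ ≡ 27 (mod 29) since 14·27 = 378 ≡ 1, so λ ≡ 24.
  x = λ² - 22 - 7 = 576 - 29 ≡ 25; y = λ·(22 - 25) - 19 ≡ 25. → (25, 25)
4P: (25, 25) + (7, 7). λ = (7 - 25)/(7 - 25) ≡ 11/11 mod 29. 11⁻¹ ≡ 8 (mod 29) since 11·8 = 88 ≡ 1, so λ ≡ 1.
  x = λ² - 25 - 7 = 1 - 32 ≡ 27; y = λ·(25 - 27) - 25 ≡ 2. → (27, 2)
5P: (27, 2) + (7, 7). λ = (7 - 2)/(7 - 27) ≡ 5/9 mod 29. 9⁻¹ ≡ 13 (mod 29), so λ ≡ 7.
  x = λ² - 27 - 7 = 49 - 34 ≡ 15; y = λ·(27 - 15) - 2 ≡ 24. → (15, 24)
6P: (15, 24) + (7, 7). λ = (7 - 24)/(7 - 15) ≡ 12/21 mod 29. 21⁻¹ ≡ 18 (mod 29), so λ ≡ 13.
  x = λ² - 15 - 7 = 169 - 22 ≡ 2; y = λ·(15 - 2) - 24 ≡ 0. → (2, 0)
7P: (2, 0) + (7, 7). λ = (7 - 0)/(7 - 2) ≡ 7/5 mod 29. 5⁻¹ ≡ 6 (mod 29) since 5·6 = 30 ≡ 1, so λ ≡ 13.
  x = λ² - 2 - 7 = 169 - 9 ≡ 15; y = λ·(2 - 15) - 0 ≡ 5. → (15, 5)
8P: (15, 5) + (7, 7). λ = (7 - 5)/(7 - 15) ≡ 2/21 mod 29. 21⁻¹ ≡ 18 (mod 29), so λ ≡ 7.
  x = λ² - 15 - 7 = 49 - 22 ≡ 27; y = λ·(15 - 27) - 5 ≡ 27. → (27, 27)
9P: (27, 27) + (7, 7). λ = (7 - 27)/(7 - 27) ≡ 9/9 mod 29. 9⁻¹ ≡ 13 (mod 29) since 9·13 = 117 ≡ 1, so λ ≡ 1.
  x = λ² - 27 - 7 = 1 - 34 ≡ 25; y = λ·(27 - 25) - 27 ≡ 4. → (25, 4)
10P: (25, 4) + (7, 7). λ = (7 - 4)/(7 - 25) ≡ 3/11 mod 29. 11⁻¹ ≡ 8 (mod 29), so λ ≡ 24.
  x = λ² - 25 - 7 = 576 - 32 ≡ 22; y = λ·(25 - 22) - 4 ≡ 10. → (22, 10)
11P: (22, 10) + (7, 7). λ = (7 - 10)/(7 - 22) ≡ 26/14 mod 29. 14⁻¹ ≡ 27 (mod 29), so λ ≡ 6.
  x = λ² - 22 - 7 = 36 - 29 ≡ 7; y = λ·(22 - 7) - 10 ≡ 22. → (7, 22)
12P: (7, 22) + (7, 7): same x and y₁ ≡ -y₂, so the sum is O.
12P = O, so the order is 12.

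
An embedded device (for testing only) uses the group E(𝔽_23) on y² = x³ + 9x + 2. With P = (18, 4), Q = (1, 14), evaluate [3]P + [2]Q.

(15, 4)

First 3P:
Repeated addition: build up to 3P.
2P: tangent at (18, 4): λ = (3·18² + 9)/(2·4) ≡ 15/8. 8⁻¹ ≡ 3 (mod 23) since 8·3 = 24 ≡ 1, so λ ≡ 15·3 ≡ 22.
  x = λ² - 18 - 18 = 484 - 36 ≡ 11; y = λ·(18 - 11) - 4 ≡ 12. → (11, 12)
3P: (11, 12) + (18, 4). λ = (4 - 12)/(18 - 11) ≡ 15/7 mod 23. 7⁻¹ ≡ 10 (mod 23) since 7·10 = 70 ≡ 1, so λ ≡ 12.
  x = λ² - 11 - 18 = 144 - 29 ≡ 0; y = λ·(11 - 0) - 12 ≡ 5. → (0, 5)
3P = (0, 5).
Next 2Q:
Repeated addition: build up to 2Q.
2Q: tangent at (1, 14): λ = (3·1² + 9)/(2·14) ≡ 12/5. 5⁻¹ ≡ 14 (mod 23) since 5·14 = 70 ≡ 1, so λ ≡ 12·14 ≡ 7.
  x = λ² - 1 - 1 = 49 - 2 ≡ 1; y = λ·(1 - 1) - 14 ≡ 9. → (1, 9)
2Q = (1, 9).
Finally 3P + 2Q:
(0, 5) + (1, 9). λ = (9 - 5)/(1 - 0) ≡ 4/1 mod 23. 1⁻¹ ≡ 1 (mod 23), so λ ≡ 4.
  x = λ² - 0 - 1 = 16 - 1 ≡ 15; y = λ·(0 - 15) - 5 ≡ 4. → (15, 4)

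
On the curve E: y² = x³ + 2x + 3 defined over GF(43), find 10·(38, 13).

Write P = (38, 13).
Repeated addition: build up to 10P.
2P: tangent at (38, 13): λ = (3·38² + 2)/(2·13) ≡ 34/26. 26⁻¹ ≡ 5 (mod 43) since 26·5 = 130 ≡ 1, so λ ≡ 34·5 ≡ 41.
  x = λ² - 38 - 38 = 1681 - 76 ≡ 14; y = λ·(38 - 14) - 13 ≡ 25. → (14, 25)
3P: (14, 25) + (38, 13). λ = (13 - 25)/(38 - 14) ≡ 31/24 mod 43. 24⁻¹ ≡ 9 (mod 43), so λ ≡ 21.
  x = λ² - 14 - 38 = 441 - 52 ≡ 2; y = λ·(14 - 2) - 25 ≡ 12. → (2, 12)
4P: (2, 12) + (38, 13). λ = (13 - 12)/(38 - 2) ≡ 1/36 mod 43. 36⁻¹ ≡ 6 (mod 43) since 36·6 = 216 ≡ 1, so λ ≡ 6.
  x = λ² - 2 - 38 = 36 - 40 ≡ 39; y = λ·(2 - 39) - 12 ≡ 24. → (39, 24)
5P: (39, 24) + (38, 13). λ = (13 - 24)/(38 - 39) ≡ 32/42 mod 43. 42⁻¹ ≡ 42 (mod 43), so λ ≡ 11.
  x = λ² - 39 - 38 = 121 - 77 ≡ 1; y = λ·(39 - 1) - 24 ≡ 7. → (1, 7)
6P: (1, 7) + (38, 13). λ = (13 - 7)/(38 - 1) ≡ 6/37 mod 43. 37⁻¹ ≡ 7 (mod 43) since 37·7 = 259 ≡ 1, so λ ≡ 42.
  x = λ² - 1 - 38 = 1764 - 39 ≡ 5; y = λ·(1 - 5) - 7 ≡ 40. → (5, 40)
7P: (5, 40) + (38, 13). λ = (13 - 40)/(38 - 5) ≡ 16/33 mod 43. 33⁻¹ ≡ 30 (mod 43) since 33·30 = 990 ≡ 1, so λ ≡ 7.
  x = λ² - 5 - 38 = 49 - 43 ≡ 6; y = λ·(5 - 6) - 40 ≡ 39. → (6, 39)
8P: (6, 39) + (38, 13). λ = (13 - 39)/(38 - 6) ≡ 17/32 mod 43. 32⁻¹ ≡ 39 (mod 43) since 32·39 = 1248 ≡ 1, so λ ≡ 18.
  x = λ² - 6 - 38 = 324 - 44 ≡ 22; y = λ·(6 - 22) - 39 ≡ 17. → (22, 17)
9P: (22, 17) + (38, 13). λ = (13 - 17)/(38 - 22) ≡ 39/16 mod 43. 16⁻¹ ≡ 35 (mod 43), so λ ≡ 32.
  x = λ² - 22 - 38 = 1024 - 60 ≡ 18; y = λ·(22 - 18) - 17 ≡ 25. → (18, 25)
10P: (18, 25) + (38, 13). λ = (13 - 25)/(38 - 18) ≡ 31/20 mod 43. 20⁻¹ ≡ 28 (mod 43) since 20·28 = 560 ≡ 1, so λ ≡ 8.
  x = λ² - 18 - 38 = 64 - 56 ≡ 8; y = λ·(18 - 8) - 25 ≡ 12. → (8, 12)

(8, 12)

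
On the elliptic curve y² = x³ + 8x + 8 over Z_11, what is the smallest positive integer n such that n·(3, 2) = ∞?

8

2P: tangent at (3, 2): λ = (3·3² + 8)/(2·2) ≡ 2/4. 4⁻¹ ≡ 3 (mod 11), so λ ≡ 2·3 ≡ 6.
  x = λ² - 3 - 3 = 36 - 6 ≡ 8; y = λ·(3 - 8) - 2 ≡ 1. → (8, 1)
3P: (8, 1) + (3, 2). λ = (2 - 1)/(3 - 8) ≡ 1/6 mod 11. 6⁻¹ ≡ 2 (mod 11), so λ ≡ 2.
  x = λ² - 8 - 3 = 4 - 11 ≡ 4; y = λ·(8 - 4) - 1 ≡ 7. → (4, 7)
4P: (4, 7) + (3, 2). λ = (2 - 7)/(3 - 4) ≡ 6/10 mod 11. 10⁻¹ ≡ 10 (mod 11) since 10·10 = 100 ≡ 1, so λ ≡ 5.
  x = λ² - 4 - 3 = 25 - 7 ≡ 7; y = λ·(4 - 7) - 7 ≡ 0. → (7, 0)
5P: (7, 0) + (3, 2). λ = (2 - 0)/(3 - 7) ≡ 2/7 mod 11. 7⁻¹ ≡ 8 (mod 11), so λ ≡ 5.
  x = λ² - 7 - 3 = 25 - 10 ≡ 4; y = λ·(7 - 4) - 0 ≡ 4. → (4, 4)
6P: (4, 4) + (3, 2). λ = (2 - 4)/(3 - 4) ≡ 9/10 mod 11. 10⁻¹ ≡ 10 (mod 11), so λ ≡ 2.
  x = λ² - 4 - 3 = 4 - 7 ≡ 8; y = λ·(4 - 8) - 4 ≡ 10. → (8, 10)
7P: (8, 10) + (3, 2). λ = (2 - 10)/(3 - 8) ≡ 3/6 mod 11. 6⁻¹ ≡ 2 (mod 11), so λ ≡ 6.
  x = λ² - 8 - 3 = 36 - 11 ≡ 3; y = λ·(8 - 3) - 10 ≡ 9. → (3, 9)
8P: (3, 9) + (3, 2): same x and y₁ ≡ -y₂, so the sum is ∞.
8P = ∞, so the order is 8.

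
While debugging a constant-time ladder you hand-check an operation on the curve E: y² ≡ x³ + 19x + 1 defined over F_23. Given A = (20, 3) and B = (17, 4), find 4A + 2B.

First 4A:
Repeated addition: build up to 4A.
2A: tangent at (20, 3): λ = (3·20² + 19)/(2·3) ≡ 0/6. 6⁻¹ ≡ 4 (mod 23) since 6·4 = 24 ≡ 1, so λ ≡ 0·4 ≡ 0.
  x = λ² - 20 - 20 = 0 - 40 ≡ 6; y = λ·(20 - 6) - 3 ≡ 20. → (6, 20)
3A: (6, 20) + (20, 3). λ = (3 - 20)/(20 - 6) ≡ 6/14 mod 23. 14⁻¹ ≡ 5 (mod 23) since 14·5 = 70 ≡ 1, so λ ≡ 7.
  x = λ² - 6 - 20 = 49 - 26 ≡ 0; y = λ·(6 - 0) - 20 ≡ 22. → (0, 22)
4A: (0, 22) + (20, 3). λ = (3 - 22)/(20 - 0) ≡ 4/20 mod 23. 20⁻¹ ≡ 15 (mod 23) since 20·15 = 300 ≡ 1, so λ ≡ 14.
  x = λ² - 0 - 20 = 196 - 20 ≡ 15; y = λ·(0 - 15) - 22 ≡ 21. → (15, 21)
4A = (15, 21).
Next 2B:
Repeated addition: build up to 2B.
2B: tangent at (17, 4): λ = (3·17² + 19)/(2·4) ≡ 12/8. 8⁻¹ ≡ 3 (mod 23) since 8·3 = 24 ≡ 1, so λ ≡ 12·3 ≡ 13.
  x = λ² - 17 - 17 = 169 - 34 ≡ 20; y = λ·(17 - 20) - 4 ≡ 3. → (20, 3)
2B = (20, 3).
Finally 4A + 2B:
(15, 21) + (20, 3). λ = (3 - 21)/(20 - 15) ≡ 5/5 mod 23. 5⁻¹ ≡ 14 (mod 23) since 5·14 = 70 ≡ 1, so λ ≡ 1.
  x = λ² - 15 - 20 = 1 - 35 ≡ 12; y = λ·(15 - 12) - 21 ≡ 5. → (12, 5)

(12, 5)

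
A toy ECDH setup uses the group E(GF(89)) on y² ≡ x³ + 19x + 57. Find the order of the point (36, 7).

2P: tangent at (36, 7): λ = (3·36² + 19)/(2·7) ≡ 80/14. 14⁻¹ ≡ 70 (mod 89), so λ ≡ 80·70 ≡ 82.
  x = λ² - 36 - 36 = 6724 - 72 ≡ 66; y = λ·(36 - 66) - 7 ≡ 25. → (66, 25)
3P: (66, 25) + (36, 7). λ = (7 - 25)/(36 - 66) ≡ 71/59 mod 89. 59⁻¹ ≡ 86 (mod 89) since 59·86 = 5074 ≡ 1, so λ ≡ 54.
  x = λ² - 66 - 36 = 2916 - 102 ≡ 55; y = λ·(66 - 55) - 25 ≡ 35. → (55, 35)
4P: (55, 35) + (36, 7). λ = (7 - 35)/(36 - 55) ≡ 61/70 mod 89. 70⁻¹ ≡ 14 (mod 89) since 70·14 = 980 ≡ 1, so λ ≡ 53.
  x = λ² - 55 - 36 = 2809 - 91 ≡ 48; y = λ·(55 - 48) - 35 ≡ 69. → (48, 69)
5P: (48, 69) + (36, 7). λ = (7 - 69)/(36 - 48) ≡ 27/77 mod 89. 77⁻¹ ≡ 37 (mod 89), so λ ≡ 20.
  x = λ² - 48 - 36 = 400 - 84 ≡ 49; y = λ·(48 - 49) - 69 ≡ 0. → (49, 0)
6P: (49, 0) + (36, 7). λ = (7 - 0)/(36 - 49) ≡ 7/76 mod 89. 76⁻¹ ≡ 41 (mod 89), so λ ≡ 20.
  x = λ² - 49 - 36 = 400 - 85 ≡ 48; y = λ·(49 - 48) - 0 ≡ 20. → (48, 20)
7P: (48, 20) + (36, 7). λ = (7 - 20)/(36 - 48) ≡ 76/77 mod 89. 77⁻¹ ≡ 37 (mod 89), so λ ≡ 53.
  x = λ² - 48 - 36 = 2809 - 84 ≡ 55; y = λ·(48 - 55) - 20 ≡ 54. → (55, 54)
8P: (55, 54) + (36, 7). λ = (7 - 54)/(36 - 55) ≡ 42/70 mod 89. 70⁻¹ ≡ 14 (mod 89), so λ ≡ 54.
  x = λ² - 55 - 36 = 2916 - 91 ≡ 66; y = λ·(55 - 66) - 54 ≡ 64. → (66, 64)
9P: (66, 64) + (36, 7). λ = (7 - 64)/(36 - 66) ≡ 32/59 mod 89. 59⁻¹ ≡ 86 (mod 89) since 59·86 = 5074 ≡ 1, so λ ≡ 82.
  x = λ² - 66 - 36 = 6724 - 102 ≡ 36; y = λ·(66 - 36) - 64 ≡ 82. → (36, 82)
10P: (36, 82) + (36, 7): same x and y₁ ≡ -y₂, so the sum is the point at infinity.
10P = the point at infinity, so the order is 10.

10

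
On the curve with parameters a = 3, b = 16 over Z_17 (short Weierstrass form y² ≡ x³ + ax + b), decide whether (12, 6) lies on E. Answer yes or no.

no

y² = 6² ≡ 2; x³ + 3x + 16 = 1780 ≡ 12 (mod 17). 2 ≠ 12.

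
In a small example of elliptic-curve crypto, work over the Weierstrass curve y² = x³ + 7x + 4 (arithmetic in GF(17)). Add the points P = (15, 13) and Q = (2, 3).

(2, 14)

(15, 13) + (2, 3). λ = (3 - 13)/(2 - 15) ≡ 7/4 mod 17. 4⁻¹ ≡ 13 (mod 17) since 4·13 = 52 ≡ 1, so λ ≡ 6.
  x = λ² - 15 - 2 = 36 - 17 ≡ 2; y = λ·(15 - 2) - 13 ≡ 14. → (2, 14)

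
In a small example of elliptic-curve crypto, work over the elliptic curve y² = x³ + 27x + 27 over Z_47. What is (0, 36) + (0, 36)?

(42, 7)

tangent at (0, 36): λ = (3·0² + 27)/(2·36) ≡ 27/25. 25⁻¹ ≡ 32 (mod 47) since 25·32 = 800 ≡ 1, so λ ≡ 27·32 ≡ 18.
  x = λ² - 0 - 0 = 324 - 0 ≡ 42; y = λ·(0 - 42) - 36 ≡ 7. → (42, 7)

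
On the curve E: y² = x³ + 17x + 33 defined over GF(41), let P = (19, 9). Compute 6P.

(0, 19)

Repeated addition: build up to 6P.
2P: tangent at (19, 9): λ = (3·19² + 17)/(2·9) ≡ 34/18. 18⁻¹ ≡ 16 (mod 41), so λ ≡ 34·16 ≡ 11.
  x = λ² - 19 - 19 = 121 - 38 ≡ 1; y = λ·(19 - 1) - 9 ≡ 25. → (1, 25)
3P: (1, 25) + (19, 9). λ = (9 - 25)/(19 - 1) ≡ 25/18 mod 41. 18⁻¹ ≡ 16 (mod 41) since 18·16 = 288 ≡ 1, so λ ≡ 31.
  x = λ² - 1 - 19 = 961 - 20 ≡ 39; y = λ·(1 - 39) - 25 ≡ 27. → (39, 27)
4P: (39, 27) + (19, 9). λ = (9 - 27)/(19 - 39) ≡ 23/21 mod 41. 21⁻¹ ≡ 2 (mod 41), so λ ≡ 5.
  x = λ² - 39 - 19 = 25 - 58 ≡ 8; y = λ·(39 - 8) - 27 ≡ 5. → (8, 5)
5P: (8, 5) + (19, 9). λ = (9 - 5)/(19 - 8) ≡ 4/11 mod 41. 11⁻¹ ≡ 15 (mod 41) since 11·15 = 165 ≡ 1, so λ ≡ 19.
  x = λ² - 8 - 19 = 361 - 27 ≡ 6; y = λ·(8 - 6) - 5 ≡ 33. → (6, 33)
6P: (6, 33) + (19, 9). λ = (9 - 33)/(19 - 6) ≡ 17/13 mod 41. 13⁻¹ ≡ 19 (mod 41) since 13·19 = 247 ≡ 1, so λ ≡ 36.
  x = λ² - 6 - 19 = 1296 - 25 ≡ 0; y = λ·(6 - 0) - 33 ≡ 19. → (0, 19)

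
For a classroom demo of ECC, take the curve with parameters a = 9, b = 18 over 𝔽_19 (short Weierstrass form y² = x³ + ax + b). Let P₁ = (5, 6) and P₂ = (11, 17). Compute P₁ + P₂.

(9, 12)

(5, 6) + (11, 17). λ = (17 - 6)/(11 - 5) ≡ 11/6 mod 19. 6⁻¹ ≡ 16 (mod 19) since 6·16 = 96 ≡ 1, so λ ≡ 5.
  x = λ² - 5 - 11 = 25 - 16 ≡ 9; y = λ·(5 - 9) - 6 ≡ 12. → (9, 12)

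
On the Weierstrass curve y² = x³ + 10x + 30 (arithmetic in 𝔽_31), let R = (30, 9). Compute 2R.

tangent at (30, 9): λ = (3·30² + 10)/(2·9) ≡ 13/18. 18⁻¹ ≡ 19 (mod 31) since 18·19 = 342 ≡ 1, so λ ≡ 13·19 ≡ 30.
  x = λ² - 30 - 30 = 900 - 60 ≡ 3; y = λ·(30 - 3) - 9 ≡ 26. → (3, 26)

(3, 26)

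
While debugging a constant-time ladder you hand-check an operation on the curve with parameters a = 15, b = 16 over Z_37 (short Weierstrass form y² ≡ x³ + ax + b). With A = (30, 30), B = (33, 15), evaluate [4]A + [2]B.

(15, 29)

First 4A:
Repeated addition: build up to 4A.
2A: tangent at (30, 30): λ = (3·30² + 15)/(2·30) ≡ 14/23. 23⁻¹ ≡ 29 (mod 37) since 23·29 = 667 ≡ 1, so λ ≡ 14·29 ≡ 36.
  x = λ² - 30 - 30 = 1296 - 60 ≡ 15; y = λ·(30 - 15) - 30 ≡ 29. → (15, 29)
3A: (15, 29) + (30, 30). λ = (30 - 29)/(30 - 15) ≡ 1/15 mod 37. 15⁻¹ ≡ 5 (mod 37), so λ ≡ 5.
  x = λ² - 15 - 30 = 25 - 45 ≡ 17; y = λ·(15 - 17) - 29 ≡ 35. → (17, 35)
4A: (17, 35) + (30, 30). λ = (30 - 35)/(30 - 17) ≡ 32/13 mod 37. 13⁻¹ ≡ 20 (mod 37) since 13·20 = 260 ≡ 1, so λ ≡ 11.
  x = λ² - 17 - 30 = 121 - 47 ≡ 0; y = λ·(17 - 0) - 35 ≡ 4. → (0, 4)
4A = (0, 4).
Next 2B:
Repeated addition: build up to 2B.
2B: tangent at (33, 15): λ = (3·33² + 15)/(2·15) ≡ 26/30. 30⁻¹ ≡ 21 (mod 37), so λ ≡ 26·21 ≡ 28.
  x = λ² - 33 - 33 = 784 - 66 ≡ 15; y = λ·(33 - 15) - 15 ≡ 8. → (15, 8)
2B = (15, 8).
Finally 4A + 2B:
(0, 4) + (15, 8). λ = (8 - 4)/(15 - 0) ≡ 4/15 mod 37. 15⁻¹ ≡ 5 (mod 37) since 15·5 = 75 ≡ 1, so λ ≡ 20.
  x = λ² - 0 - 15 = 400 - 15 ≡ 15; y = λ·(0 - 15) - 4 ≡ 29. → (15, 29)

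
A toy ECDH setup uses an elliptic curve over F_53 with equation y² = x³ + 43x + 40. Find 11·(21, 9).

Write G = (21, 9).
Repeated addition: build up to 11G.
2G: tangent at (21, 9): λ = (3·21² + 43)/(2·9) ≡ 41/18. 18⁻¹ ≡ 3 (mod 53) since 18·3 = 54 ≡ 1, so λ ≡ 41·3 ≡ 17.
  x = λ² - 21 - 21 = 289 - 42 ≡ 35; y = λ·(21 - 35) - 9 ≡ 18. → (35, 18)
3G: (35, 18) + (21, 9). λ = (9 - 18)/(21 - 35) ≡ 44/39 mod 53. 39⁻¹ ≡ 34 (mod 53), so λ ≡ 12.
  x = λ² - 35 - 21 = 144 - 56 ≡ 35; y = λ·(35 - 35) - 18 ≡ 35. → (35, 35)
4G: (35, 35) + (21, 9). λ = (9 - 35)/(21 - 35) ≡ 27/39 mod 53. 39⁻¹ ≡ 34 (mod 53) since 39·34 = 1326 ≡ 1, so λ ≡ 17.
  x = λ² - 35 - 21 = 289 - 56 ≡ 21; y = λ·(35 - 21) - 35 ≡ 44. → (21, 44)
5G: (21, 44) + (21, 9): same x and y₁ ≡ -y₂, so the sum is the point at infinity.
6G: the point at infinity + (21, 9) = (21, 9) (identity).
7G: tangent at (21, 9): λ = (3·21² + 43)/(2·9) ≡ 41/18. 18⁻¹ ≡ 3 (mod 53) since 18·3 = 54 ≡ 1, so λ ≡ 41·3 ≡ 17.
  x = λ² - 21 - 21 = 289 - 42 ≡ 35; y = λ·(21 - 35) - 9 ≡ 18. → (35, 18)
8G: (35, 18) + (21, 9). λ = (9 - 18)/(21 - 35) ≡ 44/39 mod 53. 39⁻¹ ≡ 34 (mod 53), so λ ≡ 12.
  x = λ² - 35 - 21 = 144 - 56 ≡ 35; y = λ·(35 - 35) - 18 ≡ 35. → (35, 35)
9G: (35, 35) + (21, 9). λ = (9 - 35)/(21 - 35) ≡ 27/39 mod 53. 39⁻¹ ≡ 34 (mod 53) since 39·34 = 1326 ≡ 1, so λ ≡ 17.
  x = λ² - 35 - 21 = 289 - 56 ≡ 21; y = λ·(35 - 21) - 35 ≡ 44. → (21, 44)
10G: (21, 44) + (21, 9): same x and y₁ ≡ -y₂, so the sum is the point at infinity.
11G: the point at infinity + (21, 9) = (21, 9) (identity).

(21, 9)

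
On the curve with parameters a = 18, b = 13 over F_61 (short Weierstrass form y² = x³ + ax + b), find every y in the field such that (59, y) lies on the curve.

x³ + 18x + 13 = 206454 ≡ 30 (mod 61).
30 is a non-residue mod 61; no y exists.

none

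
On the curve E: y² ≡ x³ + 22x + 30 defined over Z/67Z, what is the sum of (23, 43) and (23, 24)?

The two points share x = 23 and their y-coordinates satisfy 43 + 24 ≡ 0 (mod 67), so they are inverses. Their sum is O.

O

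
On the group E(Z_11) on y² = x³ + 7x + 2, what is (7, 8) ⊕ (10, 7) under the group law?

(7, 8) + (10, 7). λ = (7 - 8)/(10 - 7) ≡ 10/3 mod 11. 3⁻¹ ≡ 4 (mod 11), so λ ≡ 7.
  x = λ² - 7 - 10 = 49 - 17 ≡ 10; y = λ·(7 - 10) - 8 ≡ 4. → (10, 4)

(10, 4)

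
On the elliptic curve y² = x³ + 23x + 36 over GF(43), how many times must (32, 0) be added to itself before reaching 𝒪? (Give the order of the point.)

2

2P: (32, 0) + (32, 0): same x and y₁ ≡ -y₂, so the sum is 𝒪.
2P = 𝒪, so the order is 2.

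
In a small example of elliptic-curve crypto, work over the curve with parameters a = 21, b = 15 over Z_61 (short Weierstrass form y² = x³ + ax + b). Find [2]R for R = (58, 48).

tangent at (58, 48): λ = (3·58² + 21)/(2·48) ≡ 48/35. 35⁻¹ ≡ 7 (mod 61), so λ ≡ 48·7 ≡ 31.
  x = λ² - 58 - 58 = 961 - 116 ≡ 52; y = λ·(58 - 52) - 48 ≡ 16. → (52, 16)

(52, 16)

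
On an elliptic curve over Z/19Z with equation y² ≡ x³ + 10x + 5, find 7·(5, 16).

(5, 3)

Write Q = (5, 16).
Double-and-add on 7 = (111)₂. Start with Q = (5, 16) for the leading 1-bit.
double: tangent at (5, 16): λ = (3·5² + 10)/(2·16) ≡ 9/13. 13⁻¹ ≡ 3 (mod 19) since 13·3 = 39 ≡ 1, so λ ≡ 9·3 ≡ 8.
  x = λ² - 5 - 5 = 64 - 10 ≡ 16; y = λ·(5 - 16) - 16 ≡ 10. → (16, 10)
add Q: (16, 10) + (5, 16). λ = (16 - 10)/(5 - 16) ≡ 6/8 mod 19. 8⁻¹ ≡ 12 (mod 19), so λ ≡ 15.
  x = λ² - 16 - 5 = 225 - 21 ≡ 14; y = λ·(16 - 14) - 10 ≡ 1. → (14, 1)
double: tangent at (14, 1): λ = (3·14² + 10)/(2·1) ≡ 9/2. 2⁻¹ ≡ 10 (mod 19), so λ ≡ 9·10 ≡ 14.
  x = λ² - 14 - 14 = 196 - 28 ≡ 16; y = λ·(14 - 16) - 1 ≡ 9. → (16, 9)
add Q: (16, 9) + (5, 16). λ = (16 - 9)/(5 - 16) ≡ 7/8 mod 19. 8⁻¹ ≡ 12 (mod 19) since 8·12 = 96 ≡ 1, so λ ≡ 8.
  x = λ² - 16 - 5 = 64 - 21 ≡ 5; y = λ·(16 - 5) - 9 ≡ 3. → (5, 3)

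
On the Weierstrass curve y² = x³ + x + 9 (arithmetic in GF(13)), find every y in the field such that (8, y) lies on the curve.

x³ + 1x + 9 = 529 ≡ 9 (mod 13).
Square roots of 9 mod 13: 3 and 10 (since 3² = 9 ≡ 9).

3, 10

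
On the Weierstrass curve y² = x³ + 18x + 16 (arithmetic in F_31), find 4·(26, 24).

(5, 18)

Write P = (26, 24).
Double-and-add on 4 = (100)₂. Start with P = (26, 24) for the leading 1-bit.
double: tangent at (26, 24): λ = (3·26² + 18)/(2·24) ≡ 0/17. 17⁻¹ ≡ 11 (mod 31) since 17·11 = 187 ≡ 1, so λ ≡ 0·11 ≡ 0.
  x = λ² - 26 - 26 = 0 - 52 ≡ 10; y = λ·(26 - 10) - 24 ≡ 7. → (10, 7)
double: tangent at (10, 7): λ = (3·10² + 18)/(2·7) ≡ 8/14. 14⁻¹ ≡ 20 (mod 31) since 14·20 = 280 ≡ 1, so λ ≡ 8·20 ≡ 5.
  x = λ² - 10 - 10 = 25 - 20 ≡ 5; y = λ·(10 - 5) - 7 ≡ 18. → (5, 18)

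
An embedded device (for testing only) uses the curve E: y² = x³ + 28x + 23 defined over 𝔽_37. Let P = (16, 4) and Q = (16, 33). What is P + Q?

The two points share x = 16 and their y-coordinates satisfy 4 + 33 ≡ 0 (mod 37), so they are inverses. Their sum is ∞.

O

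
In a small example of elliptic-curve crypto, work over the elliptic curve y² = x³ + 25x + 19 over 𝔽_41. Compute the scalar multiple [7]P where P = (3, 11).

Double-and-add on 7 = (111)₂. Start with P = (3, 11) for the leading 1-bit.
double: tangent at (3, 11): λ = (3·3² + 25)/(2·11) ≡ 11/22. 22⁻¹ ≡ 28 (mod 41), so λ ≡ 11·28 ≡ 21.
  x = λ² - 3 - 3 = 441 - 6 ≡ 25; y = λ·(3 - 25) - 11 ≡ 19. → (25, 19)
add P: (25, 19) + (3, 11). λ = (11 - 19)/(3 - 25) ≡ 33/19 mod 41. 19⁻¹ ≡ 13 (mod 41) since 19·13 = 247 ≡ 1, so λ ≡ 19.
  x = λ² - 25 - 3 = 361 - 28 ≡ 5; y = λ·(25 - 5) - 19 ≡ 33. → (5, 33)
double: tangent at (5, 33): λ = (3·5² + 25)/(2·33) ≡ 18/25. 25⁻¹ ≡ 23 (mod 41) since 25·23 = 575 ≡ 1, so λ ≡ 18·23 ≡ 4.
  x = λ² - 5 - 5 = 16 - 10 ≡ 6; y = λ·(5 - 6) - 33 ≡ 4. → (6, 4)
add P: (6, 4) + (3, 11). λ = (11 - 4)/(3 - 6) ≡ 7/38 mod 41. 38⁻¹ ≡ 27 (mod 41), so λ ≡ 25.
  x = λ² - 6 - 3 = 625 - 9 ≡ 1; y = λ·(6 - 1) - 4 ≡ 39. → (1, 39)

(1, 39)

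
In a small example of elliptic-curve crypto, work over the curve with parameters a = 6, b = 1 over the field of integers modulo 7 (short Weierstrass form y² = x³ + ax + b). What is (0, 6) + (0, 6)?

tangent at (0, 6): λ = (3·0² + 6)/(2·6) ≡ 6/5. 5⁻¹ ≡ 3 (mod 7), so λ ≡ 6·3 ≡ 4.
  x = λ² - 0 - 0 = 16 - 0 ≡ 2; y = λ·(0 - 2) - 6 ≡ 0. → (2, 0)

(2, 0)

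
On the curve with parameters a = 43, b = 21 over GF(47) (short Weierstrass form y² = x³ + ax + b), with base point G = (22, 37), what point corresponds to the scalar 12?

(7, 17)

Double-and-add on 12 = (1100)₂. Start with G = (22, 37) for the leading 1-bit.
double: tangent at (22, 37): λ = (3·22² + 43)/(2·37) ≡ 38/27. 27⁻¹ ≡ 7 (mod 47) since 27·7 = 189 ≡ 1, so λ ≡ 38·7 ≡ 31.
  x = λ² - 22 - 22 = 961 - 44 ≡ 24; y = λ·(22 - 24) - 37 ≡ 42. → (24, 42)
add G: (24, 42) + (22, 37). λ = (37 - 42)/(22 - 24) ≡ 42/45 mod 47. 45⁻¹ ≡ 23 (mod 47), so λ ≡ 26.
  x = λ² - 24 - 22 = 676 - 46 ≡ 19; y = λ·(24 - 19) - 42 ≡ 41. → (19, 41)
double: tangent at (19, 41): λ = (3·19² + 43)/(2·41) ≡ 45/35. 35⁻¹ ≡ 43 (mod 47) since 35·43 = 1505 ≡ 1, so λ ≡ 45·43 ≡ 8.
  x = λ² - 19 - 19 = 64 - 38 ≡ 26; y = λ·(19 - 26) - 41 ≡ 44. → (26, 44)
double: tangent at (26, 44): λ = (3·26² + 43)/(2·44) ≡ 3/41. 41⁻¹ ≡ 39 (mod 47), so λ ≡ 3·39 ≡ 23.
  x = λ² - 26 - 26 = 529 - 52 ≡ 7; y = λ·(26 - 7) - 44 ≡ 17. → (7, 17)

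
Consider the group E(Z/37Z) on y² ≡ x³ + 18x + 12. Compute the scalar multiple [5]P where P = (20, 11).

Repeated addition: build up to 5P.
2P: tangent at (20, 11): λ = (3·20² + 18)/(2·11) ≡ 34/22. 22⁻¹ ≡ 32 (mod 37) since 22·32 = 704 ≡ 1, so λ ≡ 34·32 ≡ 15.
  x = λ² - 20 - 20 = 225 - 40 ≡ 0; y = λ·(20 - 0) - 11 ≡ 30. → (0, 30)
3P: (0, 30) + (20, 11). λ = (11 - 30)/(20 - 0) ≡ 18/20 mod 37. 20⁻¹ ≡ 13 (mod 37) since 20·13 = 260 ≡ 1, so λ ≡ 12.
  x = λ² - 0 - 20 = 144 - 20 ≡ 13; y = λ·(0 - 13) - 30 ≡ 36. → (13, 36)
4P: (13, 36) + (20, 11). λ = (11 - 36)/(20 - 13) ≡ 12/7 mod 37. 7⁻¹ ≡ 16 (mod 37) since 7·16 = 112 ≡ 1, so λ ≡ 7.
  x = λ² - 13 - 20 = 49 - 33 ≡ 16; y = λ·(13 - 16) - 36 ≡ 17. → (16, 17)
5P: (16, 17) + (20, 11). λ = (11 - 17)/(20 - 16) ≡ 31/4 mod 37. 4⁻¹ ≡ 28 (mod 37), so λ ≡ 17.
  x = λ² - 16 - 20 = 289 - 36 ≡ 31; y = λ·(16 - 31) - 17 ≡ 24. → (31, 24)

(31, 24)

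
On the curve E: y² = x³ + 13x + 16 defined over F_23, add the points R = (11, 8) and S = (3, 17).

(2, 2)

(11, 8) + (3, 17). λ = (17 - 8)/(3 - 11) ≡ 9/15 mod 23. 15⁻¹ ≡ 20 (mod 23), so λ ≡ 19.
  x = λ² - 11 - 3 = 361 - 14 ≡ 2; y = λ·(11 - 2) - 8 ≡ 2. → (2, 2)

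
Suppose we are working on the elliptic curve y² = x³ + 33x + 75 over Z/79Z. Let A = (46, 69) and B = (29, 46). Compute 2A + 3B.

First 2A:
Repeated addition: build up to 2A.
2A: tangent at (46, 69): λ = (3·46² + 33)/(2·69) ≡ 61/59. 59⁻¹ ≡ 75 (mod 79), so λ ≡ 61·75 ≡ 72.
  x = λ² - 46 - 46 = 5184 - 92 ≡ 36; y = λ·(46 - 36) - 69 ≡ 19. → (36, 19)
2A = (36, 19).
Next 3B:
Repeated addition: build up to 3B.
2B: tangent at (29, 46): λ = (3·29² + 33)/(2·46) ≡ 28/13. 13⁻¹ ≡ 73 (mod 79), so λ ≡ 28·73 ≡ 69.
  x = λ² - 29 - 29 = 4761 - 58 ≡ 42; y = λ·(29 - 42) - 46 ≡ 5. → (42, 5)
3B: (42, 5) + (29, 46). λ = (46 - 5)/(29 - 42) ≡ 41/66 mod 79. 66⁻¹ ≡ 6 (mod 79), so λ ≡ 9.
  x = λ² - 42 - 29 = 81 - 71 ≡ 10; y = λ·(42 - 10) - 5 ≡ 46. → (10, 46)
3B = (10, 46).
Finally 2A + 3B:
(36, 19) + (10, 46). λ = (46 - 19)/(10 - 36) ≡ 27/53 mod 79. 53⁻¹ ≡ 3 (mod 79), so λ ≡ 2.
  x = λ² - 36 - 10 = 4 - 46 ≡ 37; y = λ·(36 - 37) - 19 ≡ 58. → (37, 58)

(37, 58)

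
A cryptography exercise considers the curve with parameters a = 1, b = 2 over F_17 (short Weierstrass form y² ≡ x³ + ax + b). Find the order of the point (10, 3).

8

2P: tangent at (10, 3): λ = (3·10² + 1)/(2·3) ≡ 12/6. 6⁻¹ ≡ 3 (mod 17), so λ ≡ 12·3 ≡ 2.
  x = λ² - 10 - 10 = 4 - 20 ≡ 1; y = λ·(10 - 1) - 3 ≡ 15. → (1, 15)
3P: (1, 15) + (10, 3). λ = (3 - 15)/(10 - 1) ≡ 5/9 mod 17. 9⁻¹ ≡ 2 (mod 17), so λ ≡ 10.
  x = λ² - 1 - 10 = 100 - 11 ≡ 4; y = λ·(1 - 4) - 15 ≡ 6. → (4, 6)
4P: (4, 6) + (10, 3). λ = (3 - 6)/(10 - 4) ≡ 14/6 mod 17. 6⁻¹ ≡ 3 (mod 17), so λ ≡ 8.
  x = λ² - 4 - 10 = 64 - 14 ≡ 16; y = λ·(4 - 16) - 6 ≡ 0. → (16, 0)
5P: (16, 0) + (10, 3). λ = (3 - 0)/(10 - 16) ≡ 3/11 mod 17. 11⁻¹ ≡ 14 (mod 17) since 11·14 = 154 ≡ 1, so λ ≡ 8.
  x = λ² - 16 - 10 = 64 - 26 ≡ 4; y = λ·(16 - 4) - 0 ≡ 11. → (4, 11)
6P: (4, 11) + (10, 3). λ = (3 - 11)/(10 - 4) ≡ 9/6 mod 17. 6⁻¹ ≡ 3 (mod 17) since 6·3 = 18 ≡ 1, so λ ≡ 10.
  x = λ² - 4 - 10 = 100 - 14 ≡ 1; y = λ·(4 - 1) - 11 ≡ 2. → (1, 2)
7P: (1, 2) + (10, 3). λ = (3 - 2)/(10 - 1) ≡ 1/9 mod 17. 9⁻¹ ≡ 2 (mod 17) since 9·2 = 18 ≡ 1, so λ ≡ 2.
  x = λ² - 1 - 10 = 4 - 11 ≡ 10; y = λ·(1 - 10) - 2 ≡ 14. → (10, 14)
8P: (10, 14) + (10, 3): same x and y₁ ≡ -y₂, so the sum is the point at infinity.
8P = the point at infinity, so the order is 8.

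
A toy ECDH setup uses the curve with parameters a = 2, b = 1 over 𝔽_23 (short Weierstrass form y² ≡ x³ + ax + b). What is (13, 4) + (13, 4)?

tangent at (13, 4): λ = (3·13² + 2)/(2·4) ≡ 3/8. 8⁻¹ ≡ 3 (mod 23), so λ ≡ 3·3 ≡ 9.
  x = λ² - 13 - 13 = 81 - 26 ≡ 9; y = λ·(13 - 9) - 4 ≡ 9. → (9, 9)

(9, 9)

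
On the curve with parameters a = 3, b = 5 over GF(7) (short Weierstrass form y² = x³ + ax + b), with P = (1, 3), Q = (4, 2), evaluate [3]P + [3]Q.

First 3P:
Repeated addition: build up to 3P.
2P: tangent at (1, 3): λ = (3·1² + 3)/(2·3) ≡ 6/6. 6⁻¹ ≡ 6 (mod 7), so λ ≡ 6·6 ≡ 1.
  x = λ² - 1 - 1 = 1 - 2 ≡ 6; y = λ·(1 - 6) - 3 ≡ 6. → (6, 6)
3P: (6, 6) + (1, 3). λ = (3 - 6)/(1 - 6) ≡ 4/2 mod 7. 2⁻¹ ≡ 4 (mod 7) since 2·4 = 8 ≡ 1, so λ ≡ 2.
  x = λ² - 6 - 1 = 4 - 7 ≡ 4; y = λ·(6 - 4) - 6 ≡ 5. → (4, 5)
3P = (4, 5).
Next 3Q:
Repeated addition: build up to 3Q.
2Q: tangent at (4, 2): λ = (3·4² + 3)/(2·2) ≡ 2/4. 4⁻¹ ≡ 2 (mod 7), so λ ≡ 2·2 ≡ 4.
  x = λ² - 4 - 4 = 16 - 8 ≡ 1; y = λ·(4 - 1) - 2 ≡ 3. → (1, 3)
3Q: (1, 3) + (4, 2). λ = (2 - 3)/(4 - 1) ≡ 6/3 mod 7. 3⁻¹ ≡ 5 (mod 7), so λ ≡ 2.
  x = λ² - 1 - 4 = 4 - 5 ≡ 6; y = λ·(1 - 6) - 3 ≡ 1. → (6, 1)
3Q = (6, 1).
Finally 3P + 3Q:
(4, 5) + (6, 1). λ = (1 - 5)/(6 - 4) ≡ 3/2 mod 7. 2⁻¹ ≡ 4 (mod 7), so λ ≡ 5.
  x = λ² - 4 - 6 = 25 - 10 ≡ 1; y = λ·(4 - 1) - 5 ≡ 3. → (1, 3)

(1, 3)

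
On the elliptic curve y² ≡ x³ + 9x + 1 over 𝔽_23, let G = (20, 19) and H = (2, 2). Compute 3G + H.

(4, 3)

First 3G:
Repeated addition: build up to 3G.
2G: tangent at (20, 19): λ = (3·20² + 9)/(2·19) ≡ 13/15. 15⁻¹ ≡ 20 (mod 23) since 15·20 = 300 ≡ 1, so λ ≡ 13·20 ≡ 7.
  x = λ² - 20 - 20 = 49 - 40 ≡ 9; y = λ·(20 - 9) - 19 ≡ 12. → (9, 12)
3G: (9, 12) + (20, 19). λ = (19 - 12)/(20 - 9) ≡ 7/11 mod 23. 11⁻¹ ≡ 21 (mod 23), so λ ≡ 9.
  x = λ² - 9 - 20 = 81 - 29 ≡ 6; y = λ·(9 - 6) - 12 ≡ 15. → (6, 15)
3G = (6, 15).
Finally 3G + H:
(6, 15) + (2, 2). λ = (2 - 15)/(2 - 6) ≡ 10/19 mod 23. 19⁻¹ ≡ 17 (mod 23), so λ ≡ 9.
  x = λ² - 6 - 2 = 81 - 8 ≡ 4; y = λ·(6 - 4) - 15 ≡ 3. → (4, 3)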